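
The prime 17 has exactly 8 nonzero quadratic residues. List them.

Square k = 1,…,8 (k and 17−k give the same square):
1²=1, 2²=4, 3²=9, 4²=16, 5²≡8, 6²≡2, 7²≡15, 8²≡13 (mod 17).
So the quadratic residues mod 17 are {1, 2, 4, 8, 9, 13, 15, 16}.

1,2,4,8,9,13,15,16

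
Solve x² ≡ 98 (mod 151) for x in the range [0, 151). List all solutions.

20, 131

Since 151 ≡ 3 (mod 4), a square root of 98 is 98^((151+1)/4) = 98^38 mod 151.
Repeated squaring: 98^2≡91, 98^4≡127, 98^8≡123, 98^16≡29, 98^32≡86 (mod 151).
98^38 = 98^(32+4+2) ≡ 20 (mod 151).
Check: 20² = 400 ≡ 98 (mod 151). The two roots are 20 and 131.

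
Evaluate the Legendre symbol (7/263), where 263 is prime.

Reciprocity: 7 ≡ 3 and 263 ≡ 3 (mod 4), so (7/263) = −(263/7).
Reduce top mod 7: now compute (4/7).
Pull out 2^2: since 7 ≡ 7 (mod 8), (2/7) = +1, so (2/7)^2 = +1.
Reached (1/7) = 1. Collecting the sign flips along the way, the symbol is -1.

-1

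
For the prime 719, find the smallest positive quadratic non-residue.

11

(2/719) = +1, so 2 is a residue.
(3/719) = +1, so 3 is a residue.
(4/719) = +1, so 4 is a residue.
(5/719) = +1, so 5 is a residue.
(6/719) = +1, so 6 is a residue.
(7/719) = +1, so 7 is a residue.
(8/719) = +1, so 8 is a residue.
(9/719) = +1, so 9 is a residue.
(10/719) = +1, so 10 is a residue.
(11/719) = −1, so 11 is the smallest positive non-residue mod 719.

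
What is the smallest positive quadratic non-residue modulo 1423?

(2/1423) = +1, so 2 is a residue.
(3/1423) = −1, so 3 is the smallest positive non-residue mod 1423.

3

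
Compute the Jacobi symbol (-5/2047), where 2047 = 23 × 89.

1

First reduce: -5 ≡ 2042 (mod 2047).
Pull out 2: since 2047 ≡ 7 (mod 8), (2/2047) = +1.
Reciprocity: 1021 ≡ 1 and 2047 ≡ 3 (mod 4), so (1021/2047) = +(2047/1021).
Reduce top mod 1021: now compute (5/1021).
Reciprocity: 5 ≡ 1 and 1021 ≡ 1 (mod 4), so (5/1021) = +(1021/5).
Reduce top mod 5: now compute (1/5).
Reached (1/5) = 1. Collecting the sign flips along the way, the symbol is +1.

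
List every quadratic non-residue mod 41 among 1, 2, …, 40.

3,6,7,11,12,13,14,15,17,19,22,24,26,27,28,29,30,34,35,38

Square k = 1,…,20 (k and 41−k give the same square):
1²=1, 2²=4, 3²=9, 4²=16, 5²=25, 6²=36, 7²≡8, 8²≡23, 9²≡40, 10²≡18, 11²≡39, 12²≡21, 13²≡5, 14²≡32, 15²≡20, 16²≡10, 17²≡2, 18²≡37, 19²≡33, 20²≡31 (mod 41).
The residues are {1, 2, 4, 5, 8, 9, 10, 16, 18, 20, 21, 23, 25, 31, 32, 33, 36, 37, 39, 40}; the non-residues are the remaining 20 nonzero classes.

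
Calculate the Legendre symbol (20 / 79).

Pull out 2^2: since 79 ≡ 7 (mod 8), (2/79) = +1, so (2/79)^2 = +1.
Reciprocity: 5 ≡ 1 and 79 ≡ 3 (mod 4), so (5/79) = +(79/5).
Reduce top mod 5: now compute (4/5).
Pull out 2^2: since 5 ≡ 5 (mod 8), (2/5) = -1, so (2/5)^2 = +1.
Reached (1/5) = 1. Collecting the sign flips along the way, the symbol is +1.

1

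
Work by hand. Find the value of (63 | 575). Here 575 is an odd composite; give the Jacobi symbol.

-1

Reciprocity: 63 ≡ 3 and 575 ≡ 3 (mod 4), so (63/575) = −(575/63).
Reduce top mod 63: now compute (8/63).
Pull out 2^3: since 63 ≡ 7 (mod 8), (2/63) = +1, so (2/63)^3 = +1.
Reached (1/63) = 1. Collecting the sign flips along the way, the symbol is -1.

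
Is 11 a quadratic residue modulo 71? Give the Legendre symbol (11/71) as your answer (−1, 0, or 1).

-1

Reciprocity: 11 ≡ 3 and 71 ≡ 3 (mod 4), so (11/71) = −(71/11).
Reduce top mod 11: now compute (5/11).
Reciprocity: 5 ≡ 1 and 11 ≡ 3 (mod 4), so (5/11) = +(11/5).
Reduce top mod 5: now compute (1/5).
Reached (1/5) = 1. Collecting the sign flips along the way, the symbol is -1.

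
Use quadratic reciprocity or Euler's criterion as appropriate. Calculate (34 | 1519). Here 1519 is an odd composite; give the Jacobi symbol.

Pull out 2: since 1519 ≡ 7 (mod 8), (2/1519) = +1.
Reciprocity: 17 ≡ 1 and 1519 ≡ 3 (mod 4), so (17/1519) = +(1519/17).
Reduce top mod 17: now compute (6/17).
Pull out 2: since 17 ≡ 1 (mod 8), (2/17) = +1.
Reciprocity: 3 ≡ 3 and 17 ≡ 1 (mod 4), so (3/17) = +(17/3).
Reduce top mod 3: now compute (2/3).
Pull out 2: since 3 ≡ 3 (mod 8), (2/3) = -1.
Reached (1/3) = 1. Collecting the sign flips along the way, the symbol is -1.

-1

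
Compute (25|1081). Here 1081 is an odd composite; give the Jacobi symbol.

1

Reciprocity: 25 ≡ 1 and 1081 ≡ 1 (mod 4), so (25/1081) = +(1081/25).
Reduce top mod 25: now compute (6/25).
Pull out 2: since 25 ≡ 1 (mod 8), (2/25) = +1.
Reciprocity: 3 ≡ 3 and 25 ≡ 1 (mod 4), so (3/25) = +(25/3).
Reduce top mod 3: now compute (1/3).
Reached (1/3) = 1. Collecting the sign flips along the way, the symbol is +1.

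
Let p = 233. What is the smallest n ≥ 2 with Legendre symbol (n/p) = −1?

(2/233) = +1, so 2 is a residue.
(3/233) = −1, so 3 is the smallest positive non-residue mod 233.

3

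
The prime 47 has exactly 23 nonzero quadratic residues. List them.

1 2 3 4 6 7 8 9 12 14 16 17 18 21 24 25 27 28 32 34 36 37 42

Square k = 1,…,23 (k and 47−k give the same square):
1²=1, 2²=4, 3²=9, 4²=16, 5²=25, 6²=36, 7²≡2, 8²≡17, 9²≡34, 10²≡6, 11²≡27, 12²≡3, 13²≡28, 14²≡8, 15²≡37, 16²≡21, 17²≡7, 18²≡42, 19²≡32, 20²≡24, 21²≡18, 22²≡14, 23²≡12 (mod 47).
So the quadratic residues mod 47 are {1, 2, 3, 4, 6, 7, 8, 9, 12, 14, 16, 17, 18, 21, 24, 25, 27, 28, 32, 34, 36, 37, 42}.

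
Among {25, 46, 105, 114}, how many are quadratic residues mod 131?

4

(25/131) = +1 → QR.
(46/131) = +1 → QR.
(105/131) = +1 → QR.
(114/131) = +1 → QR.
Total quadratic residues among the 4: 4.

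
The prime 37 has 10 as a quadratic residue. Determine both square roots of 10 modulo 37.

37 ≡ 1 (mod 4), so we find a root by search.
Trying successive values, 11² = 121 ≡ 10 (mod 37). The other root is 37 − 11 = 26.

11, 26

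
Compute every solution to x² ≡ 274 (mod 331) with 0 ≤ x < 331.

85, 246

Since 331 ≡ 3 (mod 4), a square root of 274 is 274^((331+1)/4) = 274^83 mod 331.
Repeated squaring: 274^2≡270, 274^4≡80, 274^8≡111, 274^16≡74, 274^32≡180, 274^64≡293 (mod 331).
274^83 = 274^(64+16+2+1) ≡ 85 (mod 331).
Check: 85² = 7225 ≡ 274 (mod 331). The two roots are 85 and 246.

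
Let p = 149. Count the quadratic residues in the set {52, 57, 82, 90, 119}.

(52/149) = -1 → non-residue.
(57/149) = -1 → non-residue.
(82/149) = +1 → QR.
(90/149) = -1 → non-residue.
(119/149) = +1 → QR.
Total quadratic residues among the 5: 2.

2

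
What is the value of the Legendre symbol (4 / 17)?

Euler's criterion: (4/17) ≡ 4^8 (mod 17).
4^2 ≡ 16 (mod 17)
4^4 ≡ 1 (mod 17)
4^8 ≡ 1 (mod 17)
4^8 = 4^(8) ≡ 1 (mod 17).
Result is 1, so (4/17) = 1.

1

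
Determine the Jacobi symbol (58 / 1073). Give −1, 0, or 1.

0

Pull out 2: since 1073 ≡ 1 (mod 8), (2/1073) = +1.
Reciprocity: 29 ≡ 1 and 1073 ≡ 1 (mod 4), so (29/1073) = +(1073/29).
Reduce top mod 29: now compute (0/29).
Top reduces to 0: gcd > 1, so the symbol is 0.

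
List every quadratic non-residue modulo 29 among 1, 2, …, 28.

Square k = 1,…,14 (k and 29−k give the same square):
1²=1, 2²=4, 3²=9, 4²=16, 5²=25, 6²≡7, 7²≡20, 8²≡6, 9²≡23, 10²≡13, 11²≡5, 12²≡28, 13²≡24, 14²≡22 (mod 29).
The residues are {1, 4, 5, 6, 7, 9, 13, 16, 20, 22, 23, 24, 25, 28}; the non-residues are the remaining 14 nonzero classes.

2 3 8 10 11 12 14 15 17 18 19 21 26 27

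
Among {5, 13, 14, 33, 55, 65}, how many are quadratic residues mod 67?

(5/67) = -1 → non-residue.
(13/67) = -1 → non-residue.
(14/67) = +1 → QR.
(33/67) = +1 → QR.
(55/67) = +1 → QR.
(65/67) = +1 → QR.
Total quadratic residues among the 6: 4.

4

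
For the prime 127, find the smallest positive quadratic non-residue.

(2/127) = +1, so 2 is a residue.
(3/127) = −1, so 3 is the smallest positive non-residue mod 127.

3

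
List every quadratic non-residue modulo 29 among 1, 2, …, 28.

Square k = 1,…,14 (k and 29−k give the same square):
1²=1, 2²=4, 3²=9, 4²=16, 5²=25, 6²≡7, 7²≡20, 8²≡6, 9²≡23, 10²≡13, 11²≡5, 12²≡28, 13²≡24, 14²≡22 (mod 29).
The residues are {1, 4, 5, 6, 7, 9, 13, 16, 20, 22, 23, 24, 25, 28}; the non-residues are the remaining 14 nonzero classes.

2,3,8,10,11,12,14,15,17,18,19,21,26,27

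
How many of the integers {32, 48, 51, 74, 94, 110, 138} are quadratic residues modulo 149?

1

(32/149) = -1 → non-residue.
(48/149) = -1 → non-residue.
(51/149) = -1 → non-residue.
(74/149) = -1 → non-residue.
(94/149) = -1 → non-residue.
(110/149) = +1 → QR.
(138/149) = -1 → non-residue.
Total quadratic residues among the 7: 1.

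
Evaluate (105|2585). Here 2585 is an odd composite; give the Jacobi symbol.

Reciprocity: 105 ≡ 1 and 2585 ≡ 1 (mod 4), so (105/2585) = +(2585/105).
Reduce top mod 105: now compute (65/105).
Reciprocity: 65 ≡ 1 and 105 ≡ 1 (mod 4), so (65/105) = +(105/65).
Reduce top mod 65: now compute (40/65).
Pull out 2^3: since 65 ≡ 1 (mod 8), (2/65) = +1, so (2/65)^3 = +1.
Reciprocity: 5 ≡ 1 and 65 ≡ 1 (mod 4), so (5/65) = +(65/5).
Reduce top mod 5: now compute (0/5).
Top reduces to 0: gcd > 1, so the symbol is 0.

0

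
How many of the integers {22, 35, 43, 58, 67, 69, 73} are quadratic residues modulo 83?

(22/83) = -1 → non-residue.
(35/83) = -1 → non-residue.
(43/83) = -1 → non-residue.
(58/83) = -1 → non-residue.
(67/83) = -1 → non-residue.
(69/83) = +1 → QR.
(73/83) = -1 → non-residue.
Total quadratic residues among the 7: 1.

1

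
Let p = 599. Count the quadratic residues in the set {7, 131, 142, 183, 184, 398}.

(7/599) = -1 → non-residue.
(131/599) = -1 → non-residue.
(142/599) = +1 → QR.
(183/599) = -1 → non-residue.
(184/599) = -1 → non-residue.
(398/599) = -1 → non-residue.
Total quadratic residues among the 6: 1.

1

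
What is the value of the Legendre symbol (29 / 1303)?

-1

Reciprocity: 29 ≡ 1 and 1303 ≡ 3 (mod 4), so (29/1303) = +(1303/29).
Reduce top mod 29: now compute (27/29).
Reciprocity: 27 ≡ 3 and 29 ≡ 1 (mod 4), so (27/29) = +(29/27).
Reduce top mod 27: now compute (2/27).
Pull out 2: since 27 ≡ 3 (mod 8), (2/27) = -1.
Reached (1/27) = 1. Collecting the sign flips along the way, the symbol is -1.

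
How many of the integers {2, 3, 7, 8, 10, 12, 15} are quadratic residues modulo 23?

(2/23) = +1 → QR.
(3/23) = +1 → QR.
(7/23) = -1 → non-residue.
(8/23) = +1 → QR.
(10/23) = -1 → non-residue.
(12/23) = +1 → QR.
(15/23) = -1 → non-residue.
Total quadratic residues among the 7: 4.

4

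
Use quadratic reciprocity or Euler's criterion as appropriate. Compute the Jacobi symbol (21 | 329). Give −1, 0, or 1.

0

Reciprocity: 21 ≡ 1 and 329 ≡ 1 (mod 4), so (21/329) = +(329/21).
Reduce top mod 21: now compute (14/21).
Pull out 2: since 21 ≡ 5 (mod 8), (2/21) = -1.
Reciprocity: 7 ≡ 3 and 21 ≡ 1 (mod 4), so (7/21) = +(21/7).
Reduce top mod 7: now compute (0/7).
Top reduces to 0: gcd > 1, so the symbol is 0.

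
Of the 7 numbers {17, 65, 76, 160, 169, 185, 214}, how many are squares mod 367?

(17/367) = -1 → non-residue.
(65/367) = -1 → non-residue.
(76/367) = -1 → non-residue.
(160/367) = -1 → non-residue.
(169/367) = +1 → QR.
(185/367) = -1 → non-residue.
(214/367) = +1 → QR.
Total quadratic residues among the 7: 2.

2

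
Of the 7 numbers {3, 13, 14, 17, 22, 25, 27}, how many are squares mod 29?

(3/29) = -1 → non-residue.
(13/29) = +1 → QR.
(14/29) = -1 → non-residue.
(17/29) = -1 → non-residue.
(22/29) = +1 → QR.
(25/29) = +1 → QR.
(27/29) = -1 → non-residue.
Total quadratic residues among the 7: 3.

3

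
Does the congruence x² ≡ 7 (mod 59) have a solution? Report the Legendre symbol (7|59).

Euler's criterion: (7/59) ≡ 7^29 (mod 59).
7^2 ≡ 49 (mod 59)
7^4 ≡ 41 (mod 59)
7^8 ≡ 29 (mod 59)
7^16 ≡ 15 (mod 59)
7^29 = 7^(16+8+4+1) ≡ 1 (mod 59).
Result is 1, so (7/59) = 1.

1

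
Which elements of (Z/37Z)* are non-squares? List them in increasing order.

Square k = 1,…,18 (k and 37−k give the same square):
1²=1, 2²=4, 3²=9, 4²=16, 5²=25, 6²=36, 7²≡12, 8²≡27, 9²≡7, 10²≡26, 11²≡10, 12²≡33, 13²≡21, 14²≡11, 15²≡3, 16²≡34, 17²≡30, 18²≡28 (mod 37).
The residues are {1, 3, 4, 7, 9, 10, 11, 12, 16, 21, 25, 26, 27, 28, 30, 33, 34, 36}; the non-residues are the remaining 18 nonzero classes.

2, 5, 6, 8, 13, 14, 15, 17, 18, 19, 20, 22, 23, 24, 29, 31, 32, 35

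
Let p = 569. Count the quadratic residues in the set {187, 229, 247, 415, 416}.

2

(187/569) = -1 → non-residue.
(229/569) = +1 → QR.
(247/569) = -1 → non-residue.
(415/569) = -1 → non-residue.
(416/569) = +1 → QR.
Total quadratic residues among the 5: 2.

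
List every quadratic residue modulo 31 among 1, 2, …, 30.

Square k = 1,…,15 (k and 31−k give the same square):
1²=1, 2²=4, 3²=9, 4²=16, 5²=25, 6²≡5, 7²≡18, 8²≡2, 9²≡19, 10²≡7, 11²≡28, 12²≡20, 13²≡14, 14²≡10, 15²≡8 (mod 31).
So the quadratic residues mod 31 are {1, 2, 4, 5, 7, 8, 9, 10, 14, 16, 18, 19, 20, 25, 28}.

1 2 4 5 7 8 9 10 14 16 18 19 20 25 28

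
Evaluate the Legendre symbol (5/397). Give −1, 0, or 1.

Euler's criterion: (5/397) ≡ 5^198 (mod 397).
5^2 ≡ 25 (mod 397)
5^4 ≡ 228 (mod 397)
5^8 ≡ 374 (mod 397)
5^16 ≡ 132 (mod 397)
5^32 ≡ 353 (mod 397)
5^64 ≡ 348 (mod 397)
5^128 ≡ 19 (mod 397)
5^198 = 5^(128+64+4+2) ≡ 396 (mod 397).
Result is 396 ≡ −1, so (5/397) = −1.

-1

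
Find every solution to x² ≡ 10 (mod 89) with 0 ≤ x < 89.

30, 59

89 ≡ 1 (mod 4), so we find a root by search.
Trying successive values, 30² = 900 ≡ 10 (mod 89). The other root is 89 − 30 = 59.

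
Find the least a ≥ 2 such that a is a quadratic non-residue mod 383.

(2/383) = +1, so 2 is a residue.
(3/383) = +1, so 3 is a residue.
(4/383) = +1, so 4 is a residue.
(5/383) = −1, so 5 is the smallest positive non-residue mod 383.

5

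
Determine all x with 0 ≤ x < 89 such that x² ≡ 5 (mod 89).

89 ≡ 1 (mod 4), so we find a root by search.
Trying successive values, 19² = 361 ≡ 5 (mod 89). The other root is 89 − 19 = 70.

19, 70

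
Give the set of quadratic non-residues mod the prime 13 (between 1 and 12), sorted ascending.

2,5,6,7,8,11

Square k = 1,…,6 (k and 13−k give the same square):
1²=1, 2²=4, 3²=9, 4²≡3, 5²≡12, 6²≡10 (mod 13).
The residues are {1, 3, 4, 9, 10, 12}; the non-residues are the remaining 6 nonzero classes.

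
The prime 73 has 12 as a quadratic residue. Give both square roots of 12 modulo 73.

73 ≡ 1 (mod 4), so we find a root by search.
Trying successive values, 31² = 961 ≡ 12 (mod 73). The other root is 73 − 31 = 42.

31, 42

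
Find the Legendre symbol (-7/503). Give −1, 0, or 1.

Euler's criterion: (-7/503) ≡ 496^251 (mod 503).
496^2 ≡ 49 (mod 503)
496^4 ≡ 389 (mod 503)
496^8 ≡ 421 (mod 503)
496^16 ≡ 185 (mod 503)
496^32 ≡ 21 (mod 503)
496^64 ≡ 441 (mod 503)
496^128 ≡ 323 (mod 503)
496^251 = 496^(128+64+32+16+8+2+1) ≡ 502 (mod 503).
Result is 502 ≡ −1, so (-7/503) = −1.

-1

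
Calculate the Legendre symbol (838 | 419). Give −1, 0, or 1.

0

First reduce: 838 ≡ 0 (mod 419).
Top reduces to 0: gcd > 1, so the symbol is 0.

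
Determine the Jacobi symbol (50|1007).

Pull out 2: since 1007 ≡ 7 (mod 8), (2/1007) = +1.
Reciprocity: 25 ≡ 1 and 1007 ≡ 3 (mod 4), so (25/1007) = +(1007/25).
Reduce top mod 25: now compute (7/25).
Reciprocity: 7 ≡ 3 and 25 ≡ 1 (mod 4), so (7/25) = +(25/7).
Reduce top mod 7: now compute (4/7).
Pull out 2^2: since 7 ≡ 7 (mod 8), (2/7) = +1, so (2/7)^2 = +1.
Reached (1/7) = 1. Collecting the sign flips along the way, the symbol is +1.

1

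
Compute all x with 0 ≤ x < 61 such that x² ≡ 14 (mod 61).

61 ≡ 1 (mod 4), so we find a root by search.
Trying successive values, 21² = 441 ≡ 14 (mod 61). The other root is 61 − 21 = 40.

21, 40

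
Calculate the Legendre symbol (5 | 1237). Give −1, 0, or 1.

-1

Reciprocity: 5 ≡ 1 and 1237 ≡ 1 (mod 4), so (5/1237) = +(1237/5).
Reduce top mod 5: now compute (2/5).
Pull out 2: since 5 ≡ 5 (mod 8), (2/5) = -1.
Reached (1/5) = 1. Collecting the sign flips along the way, the symbol is -1.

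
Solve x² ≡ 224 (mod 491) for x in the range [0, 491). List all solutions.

75, 416

Since 491 ≡ 3 (mod 4), a square root of 224 is 224^((491+1)/4) = 224^123 mod 491.
Repeated squaring: 224^2≡94, 224^4≡489, 224^8≡4, 224^16≡16, 224^32≡256, 224^64≡233 (mod 491).
224^123 = 224^(64+32+16+8+2+1) ≡ 75 (mod 491).
Check: 75² = 5625 ≡ 224 (mod 491). The two roots are 75 and 416.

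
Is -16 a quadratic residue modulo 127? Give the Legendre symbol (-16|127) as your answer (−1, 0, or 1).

-1

First reduce: -16 ≡ 111 (mod 127).
Reciprocity: 111 ≡ 3 and 127 ≡ 3 (mod 4), so (111/127) = −(127/111).
Reduce top mod 111: now compute (16/111).
Pull out 2^4: since 111 ≡ 7 (mod 8), (2/111) = +1, so (2/111)^4 = +1.
Reached (1/111) = 1. Collecting the sign flips along the way, the symbol is -1.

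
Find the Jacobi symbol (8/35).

Pull out 2^3: since 35 ≡ 3 (mod 8), (2/35) = -1, so (2/35)^3 = -1.
Reached (1/35) = 1. Collecting the sign flips along the way, the symbol is -1.

-1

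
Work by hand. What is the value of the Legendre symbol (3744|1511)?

1

First reduce: 3744 ≡ 722 (mod 1511).
Pull out 2: since 1511 ≡ 7 (mod 8), (2/1511) = +1.
Reciprocity: 361 ≡ 1 and 1511 ≡ 3 (mod 4), so (361/1511) = +(1511/361).
Reduce top mod 361: now compute (67/361).
Reciprocity: 67 ≡ 3 and 361 ≡ 1 (mod 4), so (67/361) = +(361/67).
Reduce top mod 67: now compute (26/67).
Pull out 2: since 67 ≡ 3 (mod 8), (2/67) = -1.
Reciprocity: 13 ≡ 1 and 67 ≡ 3 (mod 4), so (13/67) = +(67/13).
Reduce top mod 13: now compute (2/13).
Pull out 2: since 13 ≡ 5 (mod 8), (2/13) = -1.
Reached (1/13) = 1. Collecting the sign flips along the way, the symbol is +1.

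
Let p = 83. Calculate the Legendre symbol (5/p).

Euler's criterion: (5/83) ≡ 5^41 (mod 83).
5^2 ≡ 25 (mod 83)
5^4 ≡ 44 (mod 83)
5^8 ≡ 27 (mod 83)
5^16 ≡ 65 (mod 83)
5^32 ≡ 75 (mod 83)
5^41 = 5^(32+8+1) ≡ 82 (mod 83).
Result is 82 ≡ −1, so (5/83) = −1.

-1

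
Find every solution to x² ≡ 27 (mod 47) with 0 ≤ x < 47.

11, 36

Since 47 ≡ 3 (mod 4), a square root of 27 is 27^((47+1)/4) = 27^12 mod 47.
Repeated squaring: 27^2≡24, 27^4≡12, 27^8≡3 (mod 47).
27^12 = 27^(8+4) ≡ 36 (mod 47).
Check: 36² = 1296 ≡ 27 (mod 47). The two roots are 11 and 36.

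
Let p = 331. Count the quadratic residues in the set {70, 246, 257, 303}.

(70/331) = +1 → QR.
(246/331) = -1 → non-residue.
(257/331) = -1 → non-residue.
(303/331) = +1 → QR.
Total quadratic residues among the 4: 2.

2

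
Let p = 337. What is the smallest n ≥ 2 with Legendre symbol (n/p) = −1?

5

(2/337) = +1, so 2 is a residue.
(3/337) = +1, so 3 is a residue.
(4/337) = +1, so 4 is a residue.
(5/337) = −1, so 5 is the smallest positive non-residue mod 337.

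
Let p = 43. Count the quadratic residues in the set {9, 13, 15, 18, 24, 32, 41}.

5

(9/43) = +1 → QR.
(13/43) = +1 → QR.
(15/43) = +1 → QR.
(18/43) = -1 → non-residue.
(24/43) = +1 → QR.
(32/43) = -1 → non-residue.
(41/43) = +1 → QR.
Total quadratic residues among the 7: 5.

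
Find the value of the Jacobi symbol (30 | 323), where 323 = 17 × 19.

Pull out 2: since 323 ≡ 3 (mod 8), (2/323) = -1.
Reciprocity: 15 ≡ 3 and 323 ≡ 3 (mod 4), so (15/323) = −(323/15).
Reduce top mod 15: now compute (8/15).
Pull out 2^3: since 15 ≡ 7 (mod 8), (2/15) = +1, so (2/15)^3 = +1.
Reached (1/15) = 1. Collecting the sign flips along the way, the symbol is +1.

1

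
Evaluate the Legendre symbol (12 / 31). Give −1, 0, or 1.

-1

Euler's criterion: (12/31) ≡ 12^15 (mod 31).
12^2 ≡ 20 (mod 31)
12^4 ≡ 28 (mod 31)
12^8 ≡ 9 (mod 31)
12^15 = 12^(8+4+2+1) ≡ 30 (mod 31).
Result is 30 ≡ −1, so (12/31) = −1.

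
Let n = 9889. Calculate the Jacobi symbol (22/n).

Pull out 2: since 9889 ≡ 1 (mod 8), (2/9889) = +1.
Reciprocity: 11 ≡ 3 and 9889 ≡ 1 (mod 4), so (11/9889) = +(9889/11).
Reduce top mod 11: now compute (0/11).
Top reduces to 0: gcd > 1, so the symbol is 0.

0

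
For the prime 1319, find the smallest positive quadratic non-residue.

13

(2/1319) = +1, so 2 is a residue.
(3/1319) = +1, so 3 is a residue.
(4/1319) = +1, so 4 is a residue.
(5/1319) = +1, so 5 is a residue.
(6/1319) = +1, so 6 is a residue.
(7/1319) = +1, so 7 is a residue.
(8/1319) = +1, so 8 is a residue.
(9/1319) = +1, so 9 is a residue.
(10/1319) = +1, so 10 is a residue.
(11/1319) = +1, so 11 is a residue.
(12/1319) = +1, so 12 is a residue.
(13/1319) = −1, so 13 is the smallest positive non-residue mod 1319.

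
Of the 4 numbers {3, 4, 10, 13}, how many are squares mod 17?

2

(3/17) = -1 → non-residue.
(4/17) = +1 → QR.
(10/17) = -1 → non-residue.
(13/17) = +1 → QR.
Total quadratic residues among the 4: 2.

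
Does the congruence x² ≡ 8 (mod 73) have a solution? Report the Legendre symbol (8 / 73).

Pull out 2^3: since 73 ≡ 1 (mod 8), (2/73) = +1, so (2/73)^3 = +1.
Reached (1/73) = 1. Collecting the sign flips along the way, the symbol is +1.

1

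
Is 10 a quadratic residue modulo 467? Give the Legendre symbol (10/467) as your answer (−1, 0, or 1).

1

Euler's criterion: (10/467) ≡ 10^233 (mod 467).
10^2 ≡ 100 (mod 467)
10^4 ≡ 193 (mod 467)
10^8 ≡ 356 (mod 467)
10^16 ≡ 179 (mod 467)
10^32 ≡ 285 (mod 467)
10^64 ≡ 434 (mod 467)
10^128 ≡ 155 (mod 467)
10^233 = 10^(128+64+32+8+1) ≡ 1 (mod 467).
Result is 1, so (10/467) = 1.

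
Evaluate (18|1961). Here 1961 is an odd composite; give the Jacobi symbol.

1

Pull out 2: since 1961 ≡ 1 (mod 8), (2/1961) = +1.
Reciprocity: 9 ≡ 1 and 1961 ≡ 1 (mod 4), so (9/1961) = +(1961/9).
Reduce top mod 9: now compute (8/9).
Pull out 2^3: since 9 ≡ 1 (mod 8), (2/9) = +1, so (2/9)^3 = +1.
Reached (1/9) = 1. Collecting the sign flips along the way, the symbol is +1.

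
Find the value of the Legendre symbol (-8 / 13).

-1

First reduce: -8 ≡ 5 (mod 13).
Reciprocity: 5 ≡ 1 and 13 ≡ 1 (mod 4), so (5/13) = +(13/5).
Reduce top mod 5: now compute (3/5).
Reciprocity: 3 ≡ 3 and 5 ≡ 1 (mod 4), so (3/5) = +(5/3).
Reduce top mod 3: now compute (2/3).
Pull out 2: since 3 ≡ 3 (mod 8), (2/3) = -1.
Reached (1/3) = 1. Collecting the sign flips along the way, the symbol is -1.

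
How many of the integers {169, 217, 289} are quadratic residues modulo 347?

(169/347) = +1 → QR.
(217/347) = -1 → non-residue.
(289/347) = +1 → QR.
Total quadratic residues among the 3: 2.

2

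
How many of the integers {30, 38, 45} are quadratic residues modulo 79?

(30/79) = -1 → non-residue.
(38/79) = +1 → QR.
(45/79) = +1 → QR.
Total quadratic residues among the 3: 2.

2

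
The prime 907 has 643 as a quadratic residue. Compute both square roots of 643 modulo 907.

Since 907 ≡ 3 (mod 4), a square root of 643 is 643^((907+1)/4) = 643^227 mod 907.
Repeated squaring: 643^2≡764, 643^4≡495, 643^8≡135, 643^16≡85, 643^32≡876, 643^64≡54, 643^128≡195 (mod 907).
643^227 = 643^(128+64+32+2+1) ≡ 58 (mod 907).
Check: 58² = 3364 ≡ 643 (mod 907). The two roots are 58 and 849.

58, 849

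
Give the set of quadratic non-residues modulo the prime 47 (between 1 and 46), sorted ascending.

Square k = 1,…,23 (k and 47−k give the same square):
1²=1, 2²=4, 3²=9, 4²=16, 5²=25, 6²=36, 7²≡2, 8²≡17, 9²≡34, 10²≡6, 11²≡27, 12²≡3, 13²≡28, 14²≡8, 15²≡37, 16²≡21, 17²≡7, 18²≡42, 19²≡32, 20²≡24, 21²≡18, 22²≡14, 23²≡12 (mod 47).
The residues are {1, 2, 3, 4, 6, 7, 8, 9, 12, 14, 16, 17, 18, 21, 24, 25, 27, 28, 32, 34, 36, 37, 42}; the non-residues are the remaining 23 nonzero classes.

5,10,11,13,15,19,20,22,23,26,29,30,31,33,35,38,39,40,41,43,44,45,46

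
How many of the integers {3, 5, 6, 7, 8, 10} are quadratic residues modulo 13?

2

(3/13) = +1 → QR.
(5/13) = -1 → non-residue.
(6/13) = -1 → non-residue.
(7/13) = -1 → non-residue.
(8/13) = -1 → non-residue.
(10/13) = +1 → QR.
Total quadratic residues among the 6: 2.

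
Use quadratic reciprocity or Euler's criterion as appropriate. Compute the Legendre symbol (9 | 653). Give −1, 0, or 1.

1

Euler's criterion: (9/653) ≡ 9^326 (mod 653).
9^2 ≡ 81 (mod 653)
9^4 ≡ 31 (mod 653)
9^8 ≡ 308 (mod 653)
9^16 ≡ 179 (mod 653)
9^32 ≡ 44 (mod 653)
9^64 ≡ 630 (mod 653)
9^128 ≡ 529 (mod 653)
9^256 ≡ 357 (mod 653)
9^326 = 9^(256+64+4+2) ≡ 1 (mod 653).
Result is 1, so (9/653) = 1.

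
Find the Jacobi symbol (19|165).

Reciprocity: 19 ≡ 3 and 165 ≡ 1 (mod 4), so (19/165) = +(165/19).
Reduce top mod 19: now compute (13/19).
Reciprocity: 13 ≡ 1 and 19 ≡ 3 (mod 4), so (13/19) = +(19/13).
Reduce top mod 13: now compute (6/13).
Pull out 2: since 13 ≡ 5 (mod 8), (2/13) = -1.
Reciprocity: 3 ≡ 3 and 13 ≡ 1 (mod 4), so (3/13) = +(13/3).
Reduce top mod 3: now compute (1/3).
Reached (1/3) = 1. Collecting the sign flips along the way, the symbol is -1.

-1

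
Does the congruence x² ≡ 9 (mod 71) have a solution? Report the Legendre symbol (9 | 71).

1

Reciprocity: 9 ≡ 1 and 71 ≡ 3 (mod 4), so (9/71) = +(71/9).
Reduce top mod 9: now compute (8/9).
Pull out 2^3: since 9 ≡ 1 (mod 8), (2/9) = +1, so (2/9)^3 = +1.
Reached (1/9) = 1. Collecting the sign flips along the way, the symbol is +1.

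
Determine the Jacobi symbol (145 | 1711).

0

Reciprocity: 145 ≡ 1 and 1711 ≡ 3 (mod 4), so (145/1711) = +(1711/145).
Reduce top mod 145: now compute (116/145).
Pull out 2^2: since 145 ≡ 1 (mod 8), (2/145) = +1, so (2/145)^2 = +1.
Reciprocity: 29 ≡ 1 and 145 ≡ 1 (mod 4), so (29/145) = +(145/29).
Reduce top mod 29: now compute (0/29).
Top reduces to 0: gcd > 1, so the symbol is 0.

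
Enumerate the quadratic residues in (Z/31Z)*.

1 2 4 5 7 8 9 10 14 16 18 19 20 25 28

Square k = 1,…,15 (k and 31−k give the same square):
1²=1, 2²=4, 3²=9, 4²=16, 5²=25, 6²≡5, 7²≡18, 8²≡2, 9²≡19, 10²≡7, 11²≡28, 12²≡20, 13²≡14, 14²≡10, 15²≡8 (mod 31).
So the quadratic residues mod 31 are {1, 2, 4, 5, 7, 8, 9, 10, 14, 16, 18, 19, 20, 25, 28}.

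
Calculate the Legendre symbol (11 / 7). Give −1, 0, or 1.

1

Euler's criterion: (11/7) ≡ 4^3 (mod 7).
4^2 ≡ 2 (mod 7)
4^3 = 4^(2+1) ≡ 1 (mod 7).
Result is 1, so (11/7) = 1.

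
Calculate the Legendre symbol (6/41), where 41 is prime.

Euler's criterion: (6/41) ≡ 6^20 (mod 41).
6^2 ≡ 36 (mod 41)
6^4 ≡ 25 (mod 41)
6^8 ≡ 10 (mod 41)
6^16 ≡ 18 (mod 41)
6^20 = 6^(16+4) ≡ 40 (mod 41).
Result is 40 ≡ −1, so (6/41) = −1.

-1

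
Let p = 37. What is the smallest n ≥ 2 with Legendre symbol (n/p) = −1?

2

(2/37) = −1, so 2 is the smallest positive non-residue mod 37.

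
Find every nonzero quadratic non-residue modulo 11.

2, 6, 7, 8, 10

Square k = 1,…,5 (k and 11−k give the same square):
1²=1, 2²=4, 3²=9, 4²≡5, 5²≡3 (mod 11).
The residues are {1, 3, 4, 5, 9}; the non-residues are the remaining 5 nonzero classes.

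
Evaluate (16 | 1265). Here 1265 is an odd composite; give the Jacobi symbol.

1

Pull out 2^4: since 1265 ≡ 1 (mod 8), (2/1265) = +1, so (2/1265)^4 = +1.
Reached (1/1265) = 1. Collecting the sign flips along the way, the symbol is +1.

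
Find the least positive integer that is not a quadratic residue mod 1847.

(2/1847) = +1, so 2 is a residue.
(3/1847) = +1, so 3 is a residue.
(4/1847) = +1, so 4 is a residue.
(5/1847) = −1, so 5 is the smallest positive non-residue mod 1847.

5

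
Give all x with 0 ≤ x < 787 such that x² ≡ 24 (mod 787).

243, 544

Since 787 ≡ 3 (mod 4), a square root of 24 is 24^((787+1)/4) = 24^197 mod 787.
Repeated squaring: 24^2≡576, 24^4≡449, 24^8≡129, 24^16≡114, 24^32≡404, 24^64≡307, 24^128≡596 (mod 787).
24^197 = 24^(128+64+4+1) ≡ 544 (mod 787).
Check: 544² = 295936 ≡ 24 (mod 787). The two roots are 243 and 544.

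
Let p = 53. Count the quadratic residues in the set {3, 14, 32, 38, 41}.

(3/53) = -1 → non-residue.
(14/53) = -1 → non-residue.
(32/53) = -1 → non-residue.
(38/53) = +1 → QR.
(41/53) = -1 → non-residue.
Total quadratic residues among the 5: 1.

1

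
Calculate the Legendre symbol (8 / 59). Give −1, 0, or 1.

Euler's criterion: (8/59) ≡ 8^29 (mod 59).
8^2 ≡ 5 (mod 59)
8^4 ≡ 25 (mod 59)
8^8 ≡ 35 (mod 59)
8^16 ≡ 45 (mod 59)
8^29 = 8^(16+8+4+1) ≡ 58 (mod 59).
Result is 58 ≡ −1, so (8/59) = −1.

-1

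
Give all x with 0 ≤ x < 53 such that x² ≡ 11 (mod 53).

53 ≡ 1 (mod 4), so we find a root by search.
Trying successive values, 8² = 64 ≡ 11 (mod 53). The other root is 53 − 8 = 45.

8, 45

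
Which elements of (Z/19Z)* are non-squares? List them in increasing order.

Square k = 1,…,9 (k and 19−k give the same square):
1²=1, 2²=4, 3²=9, 4²=16, 5²≡6, 6²≡17, 7²≡11, 8²≡7, 9²≡5 (mod 19).
The residues are {1, 4, 5, 6, 7, 9, 11, 16, 17}; the non-residues are the remaining 9 nonzero classes.

2, 3, 8, 10, 12, 13, 14, 15, 18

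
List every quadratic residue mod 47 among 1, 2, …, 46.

1 2 3 4 6 7 8 9 12 14 16 17 18 21 24 25 27 28 32 34 36 37 42

Square k = 1,…,23 (k and 47−k give the same square):
1²=1, 2²=4, 3²=9, 4²=16, 5²=25, 6²=36, 7²≡2, 8²≡17, 9²≡34, 10²≡6, 11²≡27, 12²≡3, 13²≡28, 14²≡8, 15²≡37, 16²≡21, 17²≡7, 18²≡42, 19²≡32, 20²≡24, 21²≡18, 22²≡14, 23²≡12 (mod 47).
So the quadratic residues mod 47 are {1, 2, 3, 4, 6, 7, 8, 9, 12, 14, 16, 17, 18, 21, 24, 25, 27, 28, 32, 34, 36, 37, 42}.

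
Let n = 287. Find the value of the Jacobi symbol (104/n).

Pull out 2^3: since 287 ≡ 7 (mod 8), (2/287) = +1, so (2/287)^3 = +1.
Reciprocity: 13 ≡ 1 and 287 ≡ 3 (mod 4), so (13/287) = +(287/13).
Reduce top mod 13: now compute (1/13).
Reached (1/13) = 1. Collecting the sign flips along the way, the symbol is +1.

1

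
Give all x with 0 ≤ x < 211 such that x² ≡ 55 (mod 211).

Since 211 ≡ 3 (mod 4), a square root of 55 is 55^((211+1)/4) = 55^53 mod 211.
Repeated squaring: 55^2≡71, 55^4≡188, 55^8≡107, 55^16≡55, 55^32≡71 (mod 211).
55^53 = 55^(32+16+4+1) ≡ 107 (mod 211).
Check: 107² = 11449 ≡ 55 (mod 211). The two roots are 104 and 107.

104, 107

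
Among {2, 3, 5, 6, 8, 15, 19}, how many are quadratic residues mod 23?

4

(2/23) = +1 → QR.
(3/23) = +1 → QR.
(5/23) = -1 → non-residue.
(6/23) = +1 → QR.
(8/23) = +1 → QR.
(15/23) = -1 → non-residue.
(19/23) = -1 → non-residue.
Total quadratic residues among the 7: 4.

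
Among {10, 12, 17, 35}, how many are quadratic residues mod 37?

(10/37) = +1 → QR.
(12/37) = +1 → QR.
(17/37) = -1 → non-residue.
(35/37) = -1 → non-residue.
Total quadratic residues among the 4: 2.

2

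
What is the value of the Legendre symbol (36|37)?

Pull out 2^2: since 37 ≡ 5 (mod 8), (2/37) = -1, so (2/37)^2 = +1.
Reciprocity: 9 ≡ 1 and 37 ≡ 1 (mod 4), so (9/37) = +(37/9).
Reduce top mod 9: now compute (1/9).
Reached (1/9) = 1. Collecting the sign flips along the way, the symbol is +1.

1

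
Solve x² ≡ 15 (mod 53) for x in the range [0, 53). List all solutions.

11, 42

53 ≡ 1 (mod 4), so we find a root by search.
Trying successive values, 11² = 121 ≡ 15 (mod 53). The other root is 53 − 11 = 42.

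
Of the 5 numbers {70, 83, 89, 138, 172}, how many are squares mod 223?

(70/223) = -1 → non-residue.
(83/223) = +1 → QR.
(89/223) = +1 → QR.
(138/223) = +1 → QR.
(172/223) = +1 → QR.
Total quadratic residues among the 5: 4.

4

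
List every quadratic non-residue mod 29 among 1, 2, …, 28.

2, 3, 8, 10, 11, 12, 14, 15, 17, 18, 19, 21, 26, 27

Square k = 1,…,14 (k and 29−k give the same square):
1²=1, 2²=4, 3²=9, 4²=16, 5²=25, 6²≡7, 7²≡20, 8²≡6, 9²≡23, 10²≡13, 11²≡5, 12²≡28, 13²≡24, 14²≡22 (mod 29).
The residues are {1, 4, 5, 6, 7, 9, 13, 16, 20, 22, 23, 24, 25, 28}; the non-residues are the remaining 14 nonzero classes.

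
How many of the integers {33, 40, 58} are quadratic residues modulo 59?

(33/59) = -1 → non-residue.
(40/59) = -1 → non-residue.
(58/59) = -1 → non-residue.
Total quadratic residues among the 3: 0.

0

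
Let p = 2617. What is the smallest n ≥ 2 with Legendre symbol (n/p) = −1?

5

(2/2617) = +1, so 2 is a residue.
(3/2617) = +1, so 3 is a residue.
(4/2617) = +1, so 4 is a residue.
(5/2617) = −1, so 5 is the smallest positive non-residue mod 2617.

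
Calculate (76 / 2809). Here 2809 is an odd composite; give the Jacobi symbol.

Pull out 2^2: since 2809 ≡ 1 (mod 8), (2/2809) = +1, so (2/2809)^2 = +1.
Reciprocity: 19 ≡ 3 and 2809 ≡ 1 (mod 4), so (19/2809) = +(2809/19).
Reduce top mod 19: now compute (16/19).
Pull out 2^4: since 19 ≡ 3 (mod 8), (2/19) = -1, so (2/19)^4 = +1.
Reached (1/19) = 1. Collecting the sign flips along the way, the symbol is +1.

1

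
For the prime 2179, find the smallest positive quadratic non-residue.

(2/2179) = −1, so 2 is the smallest positive non-residue mod 2179.

2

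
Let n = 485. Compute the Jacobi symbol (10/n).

Pull out 2: since 485 ≡ 5 (mod 8), (2/485) = -1.
Reciprocity: 5 ≡ 1 and 485 ≡ 1 (mod 4), so (5/485) = +(485/5).
Reduce top mod 5: now compute (0/5).
Top reduces to 0: gcd > 1, so the symbol is 0.

0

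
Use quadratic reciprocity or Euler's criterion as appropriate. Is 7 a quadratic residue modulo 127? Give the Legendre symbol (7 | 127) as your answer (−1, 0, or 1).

Reciprocity: 7 ≡ 3 and 127 ≡ 3 (mod 4), so (7/127) = −(127/7).
Reduce top mod 7: now compute (1/7).
Reached (1/7) = 1. Collecting the sign flips along the way, the symbol is -1.

-1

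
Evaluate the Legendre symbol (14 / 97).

Pull out 2: since 97 ≡ 1 (mod 8), (2/97) = +1.
Reciprocity: 7 ≡ 3 and 97 ≡ 1 (mod 4), so (7/97) = +(97/7).
Reduce top mod 7: now compute (6/7).
Pull out 2: since 7 ≡ 7 (mod 8), (2/7) = +1.
Reciprocity: 3 ≡ 3 and 7 ≡ 3 (mod 4), so (3/7) = −(7/3).
Reduce top mod 3: now compute (1/3).
Reached (1/3) = 1. Collecting the sign flips along the way, the symbol is -1.

-1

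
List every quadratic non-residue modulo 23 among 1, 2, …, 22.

Square k = 1,…,11 (k and 23−k give the same square):
1²=1, 2²=4, 3²=9, 4²=16, 5²≡2, 6²≡13, 7²≡3, 8²≡18, 9²≡12, 10²≡8, 11²≡6 (mod 23).
The residues are {1, 2, 3, 4, 6, 8, 9, 12, 13, 16, 18}; the non-residues are the remaining 11 nonzero classes.

5, 7, 10, 11, 14, 15, 17, 19, 20, 21, 22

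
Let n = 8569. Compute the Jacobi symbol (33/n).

0

Reciprocity: 33 ≡ 1 and 8569 ≡ 1 (mod 4), so (33/8569) = +(8569/33).
Reduce top mod 33: now compute (22/33).
Pull out 2: since 33 ≡ 1 (mod 8), (2/33) = +1.
Reciprocity: 11 ≡ 3 and 33 ≡ 1 (mod 4), so (11/33) = +(33/11).
Reduce top mod 11: now compute (0/11).
Top reduces to 0: gcd > 1, so the symbol is 0.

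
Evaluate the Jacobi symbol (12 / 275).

1

Pull out 2^2: since 275 ≡ 3 (mod 8), (2/275) = -1, so (2/275)^2 = +1.
Reciprocity: 3 ≡ 3 and 275 ≡ 3 (mod 4), so (3/275) = −(275/3).
Reduce top mod 3: now compute (2/3).
Pull out 2: since 3 ≡ 3 (mod 8), (2/3) = -1.
Reached (1/3) = 1. Collecting the sign flips along the way, the symbol is +1.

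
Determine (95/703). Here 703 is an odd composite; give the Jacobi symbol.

Reciprocity: 95 ≡ 3 and 703 ≡ 3 (mod 4), so (95/703) = −(703/95).
Reduce top mod 95: now compute (38/95).
Pull out 2: since 95 ≡ 7 (mod 8), (2/95) = +1.
Reciprocity: 19 ≡ 3 and 95 ≡ 3 (mod 4), so (19/95) = −(95/19).
Reduce top mod 19: now compute (0/19).
Top reduces to 0: gcd > 1, so the symbol is 0.

0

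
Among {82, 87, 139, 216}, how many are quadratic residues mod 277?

(82/277) = -1 → non-residue.
(87/277) = +1 → QR.
(139/277) = -1 → non-residue.
(216/277) = -1 → non-residue.
Total quadratic residues among the 4: 1.

1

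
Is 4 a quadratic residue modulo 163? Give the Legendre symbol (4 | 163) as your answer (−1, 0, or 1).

Euler's criterion: (4/163) ≡ 4^81 (mod 163).
4^2 ≡ 16 (mod 163)
4^4 ≡ 93 (mod 163)
4^8 ≡ 10 (mod 163)
4^16 ≡ 100 (mod 163)
4^32 ≡ 57 (mod 163)
4^64 ≡ 152 (mod 163)
4^81 = 4^(64+16+1) ≡ 1 (mod 163).
Result is 1, so (4/163) = 1.

1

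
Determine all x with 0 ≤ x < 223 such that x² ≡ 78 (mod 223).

69, 154

Since 223 ≡ 3 (mod 4), a square root of 78 is 78^((223+1)/4) = 78^56 mod 223.
Repeated squaring: 78^2≡63, 78^4≡178, 78^8≡18, 78^16≡101, 78^32≡166 (mod 223).
78^56 = 78^(32+16+8) ≡ 69 (mod 223).
Check: 69² = 4761 ≡ 78 (mod 223). The two roots are 69 and 154.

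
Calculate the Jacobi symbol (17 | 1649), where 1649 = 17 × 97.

Reciprocity: 17 ≡ 1 and 1649 ≡ 1 (mod 4), so (17/1649) = +(1649/17).
Reduce top mod 17: now compute (0/17).
Top reduces to 0: gcd > 1, so the symbol is 0.

0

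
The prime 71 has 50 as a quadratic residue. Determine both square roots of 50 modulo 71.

Since 71 ≡ 3 (mod 4), a square root of 50 is 50^((71+1)/4) = 50^18 mod 71.
Repeated squaring: 50^2≡15, 50^4≡12, 50^8≡2, 50^16≡4 (mod 71).
50^18 = 50^(16+2) ≡ 60 (mod 71).
Check: 60² = 3600 ≡ 50 (mod 71). The two roots are 11 and 60.

11, 60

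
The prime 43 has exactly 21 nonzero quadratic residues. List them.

Square k = 1,…,21 (k and 43−k give the same square):
1²=1, 2²=4, 3²=9, 4²=16, 5²=25, 6²=36, 7²≡6, 8²≡21, 9²≡38, 10²≡14, 11²≡35, 12²≡15, 13²≡40, 14²≡24, 15²≡10, 16²≡41, 17²≡31, 18²≡23, 19²≡17, 20²≡13, 21²≡11 (mod 43).
So the quadratic residues mod 43 are {1, 4, 6, 9, 10, 11, 13, 14, 15, 16, 17, 21, 23, 24, 25, 31, 35, 36, 38, 40, 41}.

1, 4, 6, 9, 10, 11, 13, 14, 15, 16, 17, 21, 23, 24, 25, 31, 35, 36, 38, 40, 41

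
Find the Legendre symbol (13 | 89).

Reciprocity: 13 ≡ 1 and 89 ≡ 1 (mod 4), so (13/89) = +(89/13).
Reduce top mod 13: now compute (11/13).
Reciprocity: 11 ≡ 3 and 13 ≡ 1 (mod 4), so (11/13) = +(13/11).
Reduce top mod 11: now compute (2/11).
Pull out 2: since 11 ≡ 3 (mod 8), (2/11) = -1.
Reached (1/11) = 1. Collecting the sign flips along the way, the symbol is -1.

-1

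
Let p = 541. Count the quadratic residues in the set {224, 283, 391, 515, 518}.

2

(224/541) = -1 → non-residue.
(283/541) = -1 → non-residue.
(391/541) = -1 → non-residue.
(515/541) = +1 → QR.
(518/541) = +1 → QR.
Total quadratic residues among the 5: 2.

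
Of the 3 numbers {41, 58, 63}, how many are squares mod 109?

(41/109) = -1 → non-residue.
(58/109) = -1 → non-residue.
(63/109) = +1 → QR.
Total quadratic residues among the 3: 1.

1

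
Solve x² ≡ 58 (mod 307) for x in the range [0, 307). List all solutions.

Since 307 ≡ 3 (mod 4), a square root of 58 is 58^((307+1)/4) = 58^77 mod 307.
Repeated squaring: 58^2≡294, 58^4≡169, 58^8≡10, 58^16≡100, 58^32≡176, 58^64≡276 (mod 307).
58^77 = 58^(64+8+4+1) ≡ 66 (mod 307).
Check: 66² = 4356 ≡ 58 (mod 307). The two roots are 66 and 241.

66, 241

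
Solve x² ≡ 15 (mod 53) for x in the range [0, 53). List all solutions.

11, 42

53 ≡ 1 (mod 4), so we find a root by search.
Trying successive values, 11² = 121 ≡ 15 (mod 53). The other root is 53 − 11 = 42.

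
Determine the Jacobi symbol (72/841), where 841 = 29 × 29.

1

Pull out 2^3: since 841 ≡ 1 (mod 8), (2/841) = +1, so (2/841)^3 = +1.
Reciprocity: 9 ≡ 1 and 841 ≡ 1 (mod 4), so (9/841) = +(841/9).
Reduce top mod 9: now compute (4/9).
Pull out 2^2: since 9 ≡ 1 (mod 8), (2/9) = +1, so (2/9)^2 = +1.
Reached (1/9) = 1. Collecting the sign flips along the way, the symbol is +1.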